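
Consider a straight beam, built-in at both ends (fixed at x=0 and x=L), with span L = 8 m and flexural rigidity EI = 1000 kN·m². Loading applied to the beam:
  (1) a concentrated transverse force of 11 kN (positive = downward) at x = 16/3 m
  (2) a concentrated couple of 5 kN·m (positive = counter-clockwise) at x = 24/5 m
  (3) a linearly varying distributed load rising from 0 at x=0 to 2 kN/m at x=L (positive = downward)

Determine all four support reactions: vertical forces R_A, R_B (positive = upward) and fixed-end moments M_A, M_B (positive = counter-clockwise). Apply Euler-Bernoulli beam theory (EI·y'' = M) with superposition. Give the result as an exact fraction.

R_A = 1661/270 kN, M_A = 1672/135 kN·m, R_B = 3469/270 kN, M_B = -2543/135 kN·m

Load 1 — point force P=11 kN at a=16/3 m (b=L-a=8/3):
  R_A = Pb²(3a+b)/L³ = 11·(8/3)²·(3·(16/3)+(8/3))/8³ = 77/27 kN
  M_A = Pab²/L² = 11·(16/3)·(8/3)²/8² = 176/27 kN·m
  R_B = Pa²(a+3b)/L³ = 11·(16/3)²·((16/3)+3·(8/3))/8³ = 220/27 kN
  M_B = -Pa²b/L² = -11·(16/3)²·(8/3)/8² = -352/27 kN·m
Load 2 — applied couple M₀=5 kN·m at a=24/5 m (b=L-a=16/5):
  R_A = 6M₀ab/L³ = 6·5·(24/5)·(16/5)/8³ = 9/10 kN
  M_A = M₀b(2a-b)/L² = 5·(16/5)·(2·(24/5)-(16/5))/8² = 8/5 kN·m
  R_B = -6M₀ab/L³ = -6·5·(24/5)·(16/5)/8³ = -9/10 kN
  M_B = M₀a(2b-a)/L² = 5·(24/5)·(2·(16/5)-(24/5))/8² = 3/5 kN·m
Load 3 — triangular load w₀=2 kN/m (0→w₀ over full span):
  R_A = 3w₀L/20 = 3·2·8/20 = 12/5 kN
  M_A = w₀L²/30 = 2·8²/30 = 64/15 kN·m
  R_B = 7w₀L/20 = 7·2·8/20 = 28/5 kN
  M_B = -w₀L²/20 = -2·8²/20 = -32/5 kN·m
Superposition: R_A = 1661/270 kN, M_A = 1672/135 kN·m, R_B = 3469/270 kN, M_B = -2543/135 kN·m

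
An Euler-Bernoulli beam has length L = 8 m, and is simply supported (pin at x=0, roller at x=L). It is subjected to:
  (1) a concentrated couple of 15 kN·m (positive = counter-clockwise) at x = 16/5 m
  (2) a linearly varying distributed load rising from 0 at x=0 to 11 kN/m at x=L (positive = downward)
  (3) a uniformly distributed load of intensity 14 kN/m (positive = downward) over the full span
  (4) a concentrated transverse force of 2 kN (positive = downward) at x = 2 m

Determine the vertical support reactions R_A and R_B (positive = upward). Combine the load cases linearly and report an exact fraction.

Load 1 — applied couple M₀=15 kN·m at a=16/5 m (b=L-a=24/5):
  R_A = M₀/L = 15/8 kN
  R_B = -M₀/L = -15/8 kN
Load 2 — triangular load w₀=11 kN/m (0→w₀ over full span):
  R_A = w₀L/6 = 11·8/6 = 44/3 kN
  R_B = w₀L/3 = 11·8/3 = 88/3 kN
Load 3 — uniform load w=14 kN/m over full span:
  R_A = wL/2 = 14·8/2 = 56 kN
  R_B = wL/2 = 14·8/2 = 56 kN
Load 4 — point force P=2 kN at a=2 m (b=L-a=6):
  R_A = Pb/L = 2·6/8 = 3/2 kN
  R_B = Pa/L = 2·2/8 = 1/2 kN
Superposition: R_A = 1777/24 kN, R_B = 2015/24 kN

R_A = 1777/24 kN, R_B = 2015/24 kN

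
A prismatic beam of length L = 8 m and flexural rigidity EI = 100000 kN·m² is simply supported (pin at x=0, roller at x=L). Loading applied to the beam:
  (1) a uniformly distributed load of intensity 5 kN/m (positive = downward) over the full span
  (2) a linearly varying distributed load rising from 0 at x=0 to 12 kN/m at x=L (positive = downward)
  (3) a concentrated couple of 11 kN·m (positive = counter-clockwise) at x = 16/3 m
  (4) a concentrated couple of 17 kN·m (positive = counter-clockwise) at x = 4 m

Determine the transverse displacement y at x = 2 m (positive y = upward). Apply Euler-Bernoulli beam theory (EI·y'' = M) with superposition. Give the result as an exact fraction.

y(2) = -977/225000 m

Load 1 — uniform load w=5 kN/m over full span:
  y_1 = -wx(L³-2Lx²+x³)/(24EI) = -5·2·(8³-2·8·2²+2³)/(24·100000) = -19/10000 m
Load 2 — triangular load w₀=12 kN/m (0→w₀ over full span):
  y_2 = -w₀x(7L⁴-10L²x²+3x⁴)/(360LEI) = -12·2·(7·8⁴-10·8²·2²+3·2⁴)/(360·8·100000) = -109/50000 m
Load 3 — applied couple M₀=11 kN·m at a=16/3 m (b=L-a=8/3):
  y_3 = (M₀x³/(6L)+C₁x)/EI  [x≤a] with C₁=M₀(3b²-L²)/(6L)=-88/9 = (11·2³/(6·8)+(-88/9)·2)/100000 = -319/1800000 m
Load 4 — applied couple M₀=17 kN·m at a=4 m (b=L-a=4):
  y_4 = (M₀x³/(6L)+C₁x)/EI  [x≤a] with C₁=M₀(3b²-L²)/(6L)=-17/3 = (17·2³/(6·8)+(-17/3)·2)/100000 = -17/200000 m
Superposition: y = Σ y_i = -977/225000 m ≈ -0.004342 m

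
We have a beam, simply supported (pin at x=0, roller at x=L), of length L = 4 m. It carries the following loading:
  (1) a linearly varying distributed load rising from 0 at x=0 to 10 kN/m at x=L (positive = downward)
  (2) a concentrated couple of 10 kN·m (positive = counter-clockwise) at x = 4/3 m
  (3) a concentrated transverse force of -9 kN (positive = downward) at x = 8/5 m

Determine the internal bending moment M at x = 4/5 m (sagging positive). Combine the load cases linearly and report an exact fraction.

M(4/5) = 14/5 kN·m

Load 1 — triangular load w₀=10 kN/m (0→w₀ over full span):
  M_1 = w₀Lx/6 - w₀x³/(6L) = 10·4·(4/5)/6 - 10·(4/5)³/(6·4) = 128/25 kN·m
Load 2 — applied couple M₀=10 kN·m at a=4/3 m (b=L-a=8/3):
  M_2 = M₀x/L  [x≤a] = 10·(4/5)/4 = 2 kN·m
Load 3 — point force P=-9 kN at a=8/5 m (b=L-a=12/5):
  M_3 = Pbx/L  [x≤a] = (-9)·(12/5)·(4/5)/4 = -108/25 kN·m
Superposition: M = Σ M_i = 14/5 kN·m ≈ 2.800000 kN·m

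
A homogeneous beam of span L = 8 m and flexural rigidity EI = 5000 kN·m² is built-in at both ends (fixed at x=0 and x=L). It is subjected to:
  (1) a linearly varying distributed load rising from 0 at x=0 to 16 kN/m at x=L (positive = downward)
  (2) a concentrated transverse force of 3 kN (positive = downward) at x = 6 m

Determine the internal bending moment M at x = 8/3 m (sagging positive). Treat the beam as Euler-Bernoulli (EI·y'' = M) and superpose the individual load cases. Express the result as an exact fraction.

Load 1 — triangular load w₀=16 kN/m (0→w₀ over full span):
  M_1 = 3w₀Lx/20 - w₀L²/30 - w₀x³/(6L) = 3·16·8·(8/3)/20 - 16·8²/30 - 16·(8/3)³/(6·8) = 4352/405 kN·m
Load 2 — point force P=3 kN at a=6 m (b=L-a=2):
  M_2 = Pb²(3a+b)x/L³ - Pab²/L²  [x≤a] = 3·2²·(3·6+2)·(8/3)/8³ - 3·6·2²/8² = 1/8 kN·m
Superposition: M = Σ M_i = 35221/3240 kN·m ≈ 10.870679 kN·m

M(8/3) = 35221/3240 kN·m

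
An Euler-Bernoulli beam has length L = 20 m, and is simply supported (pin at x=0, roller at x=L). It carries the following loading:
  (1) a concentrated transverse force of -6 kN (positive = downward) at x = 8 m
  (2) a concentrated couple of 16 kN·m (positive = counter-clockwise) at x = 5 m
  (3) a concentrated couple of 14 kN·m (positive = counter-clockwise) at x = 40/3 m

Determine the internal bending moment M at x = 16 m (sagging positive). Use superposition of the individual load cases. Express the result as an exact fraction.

M(16) = -78/5 kN·m

Load 1 — point force P=-6 kN at a=8 m (b=L-a=12):
  M_1 = Pa(L-x)/L  [x>a] = (-6)·8·(20-16)/20 = -48/5 kN·m
Load 2 — applied couple M₀=16 kN·m at a=5 m (b=L-a=15):
  M_2 = M₀x/L - M₀  [x>a] = 16·16/20 - 16 = -16/5 kN·m
Load 3 — applied couple M₀=14 kN·m at a=40/3 m (b=L-a=20/3):
  M_3 = M₀x/L - M₀  [x>a] = 14·16/20 - 14 = -14/5 kN·m
Superposition: M = Σ M_i = -78/5 kN·m ≈ -15.600000 kN·m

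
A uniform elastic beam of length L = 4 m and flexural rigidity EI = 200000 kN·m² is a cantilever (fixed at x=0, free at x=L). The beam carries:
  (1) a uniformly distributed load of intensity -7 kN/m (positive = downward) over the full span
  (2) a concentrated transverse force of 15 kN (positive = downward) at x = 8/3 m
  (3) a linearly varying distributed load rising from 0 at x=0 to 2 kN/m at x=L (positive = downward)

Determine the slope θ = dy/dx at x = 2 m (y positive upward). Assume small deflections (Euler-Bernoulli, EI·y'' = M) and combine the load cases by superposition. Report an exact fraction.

Load 1 — uniform load w=-7 kN/m over full span:
  θ_1 = -wx(x²-3Lx+3L²)/(6EI) = -(-7)·2·(2²-3·4·2+3·4²)/(6·200000) = 49/150000 rad
Load 2 — point force P=15 kN at a=8/3 m (b=L-a=4/3):
  θ_2 = -Px(2a-x)/(2EI)  [x≤a] = -15·2·(2·(8/3)-2)/(2·200000) = -1/4000 rad
Load 3 — triangular load w₀=2 kN/m (0→w₀ over full span):
  θ_3 = (w₀Lx²/4-w₀L²x/3-w₀x⁴/(24L))/EI = (2·4·2²/4-2·4²·2/3-2·2⁴/(24·4))/200000 = -41/600000 rad
Superposition: θ = Σ θ_i = 1/120000 rad ≈ 0.000008 rad

θ(2) = 1/120000 rad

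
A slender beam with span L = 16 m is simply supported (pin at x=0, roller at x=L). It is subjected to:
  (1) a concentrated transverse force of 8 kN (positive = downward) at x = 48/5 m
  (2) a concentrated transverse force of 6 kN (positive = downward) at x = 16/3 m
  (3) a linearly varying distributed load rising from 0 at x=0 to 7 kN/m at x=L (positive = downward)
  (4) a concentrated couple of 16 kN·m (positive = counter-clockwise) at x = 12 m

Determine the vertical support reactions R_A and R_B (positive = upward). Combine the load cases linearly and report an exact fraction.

R_A = 403/15 kN, R_B = 647/15 kN

Load 1 — point force P=8 kN at a=48/5 m (b=L-a=32/5):
  R_A = Pb/L = 8·(32/5)/16 = 16/5 kN
  R_B = Pa/L = 8·(48/5)/16 = 24/5 kN
Load 2 — point force P=6 kN at a=16/3 m (b=L-a=32/3):
  R_A = Pb/L = 6·(32/3)/16 = 4 kN
  R_B = Pa/L = 6·(16/3)/16 = 2 kN
Load 3 — triangular load w₀=7 kN/m (0→w₀ over full span):
  R_A = w₀L/6 = 7·16/6 = 56/3 kN
  R_B = w₀L/3 = 7·16/3 = 112/3 kN
Load 4 — applied couple M₀=16 kN·m at a=12 m (b=L-a=4):
  R_A = M₀/L = 16/16 = 1 kN
  R_B = -M₀/L = -16/16 = -1 kN
Superposition: R_A = 403/15 kN, R_B = 647/15 kN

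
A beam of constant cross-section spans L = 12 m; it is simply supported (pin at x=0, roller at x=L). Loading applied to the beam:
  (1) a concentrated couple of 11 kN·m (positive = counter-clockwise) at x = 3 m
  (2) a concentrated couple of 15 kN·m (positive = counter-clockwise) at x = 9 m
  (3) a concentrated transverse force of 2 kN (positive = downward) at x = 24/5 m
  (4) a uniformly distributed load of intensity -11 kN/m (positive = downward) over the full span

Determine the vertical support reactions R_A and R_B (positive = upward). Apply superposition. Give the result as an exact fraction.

R_A = -1879/30 kN, R_B = -2021/30 kN

Load 1 — applied couple M₀=11 kN·m at a=3 m (b=L-a=9):
  R_A = M₀/L = 11/12 kN
  R_B = -M₀/L = -11/12 kN
Load 2 — applied couple M₀=15 kN·m at a=9 m (b=L-a=3):
  R_A = M₀/L = 15/12 = 5/4 kN
  R_B = -M₀/L = -15/12 = -5/4 kN
Load 3 — point force P=2 kN at a=24/5 m (b=L-a=36/5):
  R_A = Pb/L = 2·(36/5)/12 = 6/5 kN
  R_B = Pa/L = 2·(24/5)/12 = 4/5 kN
Load 4 — uniform load w=-11 kN/m over full span:
  R_A = wL/2 = (-11)·12/2 = -66 kN
  R_B = wL/2 = (-11)·12/2 = -66 kN
Superposition: R_A = -1879/30 kN, R_B = -2021/30 kN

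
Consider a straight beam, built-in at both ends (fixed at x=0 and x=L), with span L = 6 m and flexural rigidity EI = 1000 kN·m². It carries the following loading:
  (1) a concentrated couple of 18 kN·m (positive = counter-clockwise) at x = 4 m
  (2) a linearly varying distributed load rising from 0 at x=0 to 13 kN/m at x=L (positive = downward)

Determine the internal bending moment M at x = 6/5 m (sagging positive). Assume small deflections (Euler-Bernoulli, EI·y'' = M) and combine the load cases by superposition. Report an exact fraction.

Load 1 — applied couple M₀=18 kN·m at a=4 m (b=L-a=2):
  M_1 = R_Ax - M_A  [x≤a] with R_A=4, M_A=6 = 4·(6/5) - 6 = -6/5 kN·m
Load 2 — triangular load w₀=13 kN/m (0→w₀ over full span):
  M_2 = 3w₀Lx/20 - w₀L²/30 - w₀x³/(6L) = 3·13·6·(6/5)/20 - 13·6²/30 - 13·(6/5)³/(6·6) = -273/125 kN·m
Superposition: M = Σ M_i = -423/125 kN·m ≈ -3.384000 kN·m

M(6/5) = -423/125 kN·m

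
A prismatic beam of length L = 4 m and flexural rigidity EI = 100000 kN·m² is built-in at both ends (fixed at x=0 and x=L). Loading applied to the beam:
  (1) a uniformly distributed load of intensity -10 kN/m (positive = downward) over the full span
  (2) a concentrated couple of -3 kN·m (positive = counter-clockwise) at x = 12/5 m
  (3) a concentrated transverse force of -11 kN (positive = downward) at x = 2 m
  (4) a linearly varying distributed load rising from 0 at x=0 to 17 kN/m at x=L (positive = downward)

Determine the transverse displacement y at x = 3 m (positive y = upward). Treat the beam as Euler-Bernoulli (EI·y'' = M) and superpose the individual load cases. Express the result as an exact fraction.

Load 1 — uniform load w=-10 kN/m over full span:
  y_1 = -wx²(L-x)²/(24EI) = -(-10)·3²·(4-3)²/(24·100000) = 3/80000 m
Load 2 — applied couple M₀=-3 kN·m at a=12/5 m (b=L-a=8/5):
  y_2 = (R_Ax³/6 - M_Ax²/2 - M₀(x-a)²/2)/EI  [x>a] with R_A=-27/25, M_A=-24/25 = ((-27/25)·3³/6 - (-24/25)·3²/2 - (-3)·(3-(12/5))²/2)/100000 = 0 m
Load 3 — point force P=-11 kN at a=2 m (b=L-a=2):
  y_3 = -Pa²(L-x)²(3bL-(3b+a)(L-x))/(6L³EI)  [x>a] = -(-11)·2²·(4-3)²·(3·2·4-(3·2+2)·(4-3))/(6·4³·100000) = 11/600000 m
Load 4 — triangular load w₀=17 kN/m (0→w₀ over full span):
  y_4 = -w₀x²(L-x)²(x+2L)/(120LEI) = -17·3²·(4-3)²·(3+2·4)/(120·4·100000) = -561/16000000 m
Superposition: y = Σ y_i = 997/48000000 m ≈ 0.000021 m

y(3) = 997/48000000 m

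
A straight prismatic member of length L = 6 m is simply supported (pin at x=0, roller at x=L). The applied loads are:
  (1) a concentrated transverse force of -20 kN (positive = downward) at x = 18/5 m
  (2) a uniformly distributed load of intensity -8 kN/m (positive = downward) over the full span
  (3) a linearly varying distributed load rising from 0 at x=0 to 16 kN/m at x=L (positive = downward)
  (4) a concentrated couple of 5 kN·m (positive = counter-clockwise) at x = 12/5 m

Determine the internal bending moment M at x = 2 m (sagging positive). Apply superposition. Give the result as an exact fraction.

M(2) = -161/9 kN·m

Load 1 — point force P=-20 kN at a=18/5 m (b=L-a=12/5):
  M_1 = Pbx/L  [x≤a] = (-20)·(12/5)·2/6 = -16 kN·m
Load 2 — uniform load w=-8 kN/m over full span:
  M_2 = wx(L-x)/2 = (-8)·2·(6-2)/2 = -32 kN·m
Load 3 — triangular load w₀=16 kN/m (0→w₀ over full span):
  M_3 = w₀Lx/6 - w₀x³/(6L) = 16·6·2/6 - 16·2³/(6·6) = 256/9 kN·m
Load 4 — applied couple M₀=5 kN·m at a=12/5 m (b=L-a=18/5):
  M_4 = M₀x/L  [x≤a] = 5·2/6 = 5/3 kN·m
Superposition: M = Σ M_i = -161/9 kN·m ≈ -17.888889 kN·m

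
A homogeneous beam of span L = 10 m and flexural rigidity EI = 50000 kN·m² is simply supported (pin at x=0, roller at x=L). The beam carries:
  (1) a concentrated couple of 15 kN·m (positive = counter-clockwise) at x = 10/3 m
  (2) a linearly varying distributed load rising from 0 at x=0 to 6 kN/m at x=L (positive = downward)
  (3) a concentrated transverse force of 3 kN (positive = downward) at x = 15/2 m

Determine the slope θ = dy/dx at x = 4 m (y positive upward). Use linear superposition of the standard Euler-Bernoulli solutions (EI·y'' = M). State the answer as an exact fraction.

θ(4) = -18457/24000000 rad

Load 1 — applied couple M₀=15 kN·m at a=10/3 m (b=L-a=20/3):
  θ_1 = (M₀x²/(2L)-M₀(x-a)+C₁)/EI  [x>a] with C₁=M₀(3b²-L²)/(6L)=25/3 = (15·4²/(2·10)-15·(4-(10/3))+(25/3))/50000 = 31/150000 rad
Load 2 — triangular load w₀=6 kN/m (0→w₀ over full span):
  θ_2 = -w₀(7L⁴-30L²x²+15x⁴)/(360LEI) = -6·(7·10⁴-30·10²·4²+15·4⁴)/(360·10·50000) = -323/375000 rad
Load 3 — point force P=3 kN at a=15/2 m (b=L-a=5/2):
  θ_3 = -Pb(L²-b²-3x²)/(6LEI)  [x≤a] = -3·(5/2)·(10²-(5/2)²-3·4²)/(6·10·50000) = -183/1600000 rad
Superposition: θ = Σ θ_i = -18457/24000000 rad ≈ -0.000769 rad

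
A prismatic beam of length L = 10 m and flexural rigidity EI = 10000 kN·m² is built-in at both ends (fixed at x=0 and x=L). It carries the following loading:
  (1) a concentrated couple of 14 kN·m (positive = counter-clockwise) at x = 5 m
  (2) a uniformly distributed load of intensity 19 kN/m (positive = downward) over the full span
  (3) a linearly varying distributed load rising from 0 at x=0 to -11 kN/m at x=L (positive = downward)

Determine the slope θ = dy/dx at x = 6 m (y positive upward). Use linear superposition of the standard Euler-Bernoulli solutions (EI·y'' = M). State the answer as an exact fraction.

Load 1 — applied couple M₀=14 kN·m at a=5 m (b=L-a=5):
  θ_1 = (R_Ax²/2 - M_Ax - M₀(x-a))/EI  [x>a] with R_A=21/10, M_A=7/2 = ((21/10)·6²/2 - (7/2)·6 - 14·(6-5))/10000 = 7/25000 rad
Load 2 — uniform load w=19 kN/m over full span:
  θ_2 = -wx(L-x)(L-2x)/(12EI) = -19·6·(10-6)·(10-2·6)/(12·10000) = 19/2500 rad
Load 3 — triangular load w₀=-11 kN/m (0→w₀ over full span):
  θ_3 = -w₀(2x(L-x)(L-2x)(x+2L)+x²(L-x)²)/(120LEI) = -(-11)·(2·6·(10-6)·(10-2·6)·(6+2·10)+6²·(10-6)²)/(120·10·10000) = -11/6250 rad
Superposition: θ = Σ θ_i = 153/25000 rad ≈ 0.006120 rad

θ(6) = 153/25000 rad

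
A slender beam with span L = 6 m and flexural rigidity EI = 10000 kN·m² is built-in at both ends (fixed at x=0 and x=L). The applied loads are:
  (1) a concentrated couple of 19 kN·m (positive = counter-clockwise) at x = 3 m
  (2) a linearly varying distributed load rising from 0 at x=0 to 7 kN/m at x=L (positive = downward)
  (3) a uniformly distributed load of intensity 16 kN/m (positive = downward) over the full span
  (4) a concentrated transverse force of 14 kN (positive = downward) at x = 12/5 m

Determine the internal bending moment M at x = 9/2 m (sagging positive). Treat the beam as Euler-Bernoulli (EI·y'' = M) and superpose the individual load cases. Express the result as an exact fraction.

M(9/2) = 20737/4000 kN·m

Load 1 — applied couple M₀=19 kN·m at a=3 m (b=L-a=3):
  M_1 = R_Ax - M_A - M₀  [x>a] with R_A=19/4, M_A=19/4 = (19/4)·(9/2) - (19/4) - 19 = -19/8 kN·m
Load 2 — triangular load w₀=7 kN/m (0→w₀ over full span):
  M_2 = 3w₀Lx/20 - w₀L²/30 - w₀x³/(6L) = 3·7·6·(9/2)/20 - 7·6²/30 - 7·(9/2)³/(6·6) = 357/160 kN·m
Load 3 — uniform load w=16 kN/m over full span:
  M_3 = wLx/2 - wL²/12 - wx²/2 = 16·6·(9/2)/2 - 16·6²/12 - 16·(9/2)²/2 = 6 kN·m
Load 4 — point force P=14 kN at a=12/5 m (b=L-a=18/5):
  M_4 = Pa²(a+3b)(L-x)/L³ - Pa²b/L²  [x>a] = 14·(12/5)²·((12/5)+3·(18/5))·(6-(9/2))/6³ - 14·(12/5)²·(18/5)/6² = -84/125 kN·m
Superposition: M = Σ M_i = 20737/4000 kN·m ≈ 5.184250 kN·m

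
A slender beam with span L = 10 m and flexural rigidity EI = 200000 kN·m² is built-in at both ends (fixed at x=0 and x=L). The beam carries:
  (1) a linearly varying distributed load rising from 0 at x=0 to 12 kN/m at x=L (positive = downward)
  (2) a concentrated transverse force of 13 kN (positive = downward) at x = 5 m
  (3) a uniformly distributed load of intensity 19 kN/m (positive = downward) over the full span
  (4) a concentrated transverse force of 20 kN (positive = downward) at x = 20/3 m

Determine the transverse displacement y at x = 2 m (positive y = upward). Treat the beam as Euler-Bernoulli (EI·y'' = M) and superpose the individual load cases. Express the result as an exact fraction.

Load 1 — triangular load w₀=12 kN/m (0→w₀ over full span):
  y_1 = -w₀x²(L-x)²(x+2L)/(120LEI) = -12·2²·(10-2)²·(2+2·10)/(120·10·200000) = -22/78125 m
Load 2 — point force P=13 kN at a=5 m (b=L-a=5):
  y_2 = -Pb²x²(3aL-(3a+b)x)/(6L³EI)  [x≤a] = -13·5²·2²·(3·5·10-(3·5+5)·2)/(6·10³·200000) = -143/1200000 m
Load 3 — uniform load w=19 kN/m over full span:
  y_3 = -wx²(L-x)²/(24EI) = -19·2²·(10-2)²/(24·200000) = -19/18750 m
Load 4 — point force P=20 kN at a=20/3 m (b=L-a=10/3):
  y_4 = -Pb²x²(3aL-(3a+b)x)/(6L³EI)  [x≤a] = -20·(10/3)²·2²·(3·(20/3)·10-(3·(20/3)+(10/3))·2)/(6·10³·200000) = -23/202500 m
Superposition: y = Σ y_i = -1237421/810000000 m ≈ -0.001528 m

y(2) = -1237421/810000000 m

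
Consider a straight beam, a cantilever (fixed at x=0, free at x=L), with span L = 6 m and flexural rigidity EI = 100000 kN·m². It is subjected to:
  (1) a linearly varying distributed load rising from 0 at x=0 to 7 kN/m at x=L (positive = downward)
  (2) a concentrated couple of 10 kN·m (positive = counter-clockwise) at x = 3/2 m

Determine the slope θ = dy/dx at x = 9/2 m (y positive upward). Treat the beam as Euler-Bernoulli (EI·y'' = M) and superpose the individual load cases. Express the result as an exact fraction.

θ(9/2) = -43599/25600000 rad

Load 1 — triangular load w₀=7 kN/m (0→w₀ over full span):
  θ_1 = (w₀Lx²/4-w₀L²x/3-w₀x⁴/(24L))/EI = (7·6·(9/2)²/4-7·6²·(9/2)/3-7·(9/2)⁴/(24·6))/100000 = -47439/25600000 rad
Load 2 — applied couple M₀=10 kN·m at a=3/2 m (b=L-a=9/2):
  θ_2 = M₀a/EI  [x>a] = 10·(3/2)/100000 = 3/20000 rad
Superposition: θ = Σ θ_i = -43599/25600000 rad ≈ -0.001703 rad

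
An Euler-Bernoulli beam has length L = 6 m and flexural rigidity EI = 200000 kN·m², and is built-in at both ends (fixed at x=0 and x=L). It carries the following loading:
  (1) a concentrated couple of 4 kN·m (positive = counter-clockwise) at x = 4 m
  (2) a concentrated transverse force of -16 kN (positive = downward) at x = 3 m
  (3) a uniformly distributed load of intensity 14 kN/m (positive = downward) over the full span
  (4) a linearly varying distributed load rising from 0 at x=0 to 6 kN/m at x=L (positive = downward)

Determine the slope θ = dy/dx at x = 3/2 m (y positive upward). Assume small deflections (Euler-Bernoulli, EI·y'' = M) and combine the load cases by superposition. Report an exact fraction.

θ(3/2) = -13159/128000000 rad

Load 1 — applied couple M₀=4 kN·m at a=4 m (b=L-a=2):
  θ_1 = (R_Ax²/2 - M_Ax)/EI  [x≤a] with R_A=8/9, M_A=4/3 = ((8/9)·(3/2)²/2 - (4/3)·(3/2))/200000 = -1/200000 rad
Load 2 — point force P=-16 kN at a=3 m (b=L-a=3):
  θ_2 = -Pb²x(2aL-(3a+b)x)/(2L³EI)  [x≤a] = -(-16)·3²·(3/2)·(2·3·6-(3·3+3)·(3/2))/(2·6³·200000) = 9/200000 rad
Load 3 — uniform load w=14 kN/m over full span:
  θ_3 = -wx(L-x)(L-2x)/(12EI) = -14·(3/2)·(6-(3/2))·(6-2·(3/2))/(12·200000) = -189/1600000 rad
Load 4 — triangular load w₀=6 kN/m (0→w₀ over full span):
  θ_4 = -w₀(2x(L-x)(L-2x)(x+2L)+x²(L-x)²)/(120LEI) = -6·(2·(3/2)·(6-(3/2))·(6-2·(3/2))·((3/2)+2·6)+(3/2)²·(6-(3/2))²)/(120·6·200000) = -3159/128000000 rad
Superposition: θ = Σ θ_i = -13159/128000000 rad ≈ -0.000103 rad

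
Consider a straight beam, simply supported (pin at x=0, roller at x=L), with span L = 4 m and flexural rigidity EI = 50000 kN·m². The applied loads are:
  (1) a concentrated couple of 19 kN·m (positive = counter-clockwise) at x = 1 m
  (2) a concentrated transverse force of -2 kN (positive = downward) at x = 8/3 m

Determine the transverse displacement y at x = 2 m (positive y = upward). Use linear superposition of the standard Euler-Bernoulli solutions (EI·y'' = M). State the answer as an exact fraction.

Load 1 — applied couple M₀=19 kN·m at a=1 m (b=L-a=3):
  y_1 = (M₀x³/(6L)-M₀(x-a)²/2+C₁x)/EI  [x>a] with C₁=M₀(3b²-L²)/(6L)=209/24 = (19·2³/(6·4)-19·(2-1)²/2+(209/24)·2)/50000 = 57/200000 m
Load 2 — point force P=-2 kN at a=8/3 m (b=L-a=4/3):
  y_2 = -Pbx(L²-b²-x²)/(6LEI)  [x≤a] = -(-2)·(4/3)·2·(4²-(4/3)²-2²)/(6·4·50000) = 23/506250 m
Superposition: y = Σ y_i = 5353/16200000 m ≈ 0.000330 m

y(2) = 5353/16200000 m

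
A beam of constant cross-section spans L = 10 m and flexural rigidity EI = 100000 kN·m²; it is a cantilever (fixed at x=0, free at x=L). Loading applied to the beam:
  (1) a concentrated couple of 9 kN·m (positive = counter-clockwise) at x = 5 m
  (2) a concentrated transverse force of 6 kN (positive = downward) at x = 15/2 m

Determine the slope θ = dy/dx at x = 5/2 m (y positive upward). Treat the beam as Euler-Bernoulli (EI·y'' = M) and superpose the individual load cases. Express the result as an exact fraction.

Load 1 — applied couple M₀=9 kN·m at a=5 m (b=L-a=5):
  θ_1 = M₀x/EI  [x≤a] = 9·(5/2)/100000 = 9/40000 rad
Load 2 — point force P=6 kN at a=15/2 m (b=L-a=5/2):
  θ_2 = -Px(2a-x)/(2EI)  [x≤a] = -6·(5/2)·(2·(15/2)-(5/2))/(2·100000) = -3/3200 rad
Superposition: θ = Σ θ_i = -57/80000 rad ≈ -0.000713 rad

θ(5/2) = -57/80000 rad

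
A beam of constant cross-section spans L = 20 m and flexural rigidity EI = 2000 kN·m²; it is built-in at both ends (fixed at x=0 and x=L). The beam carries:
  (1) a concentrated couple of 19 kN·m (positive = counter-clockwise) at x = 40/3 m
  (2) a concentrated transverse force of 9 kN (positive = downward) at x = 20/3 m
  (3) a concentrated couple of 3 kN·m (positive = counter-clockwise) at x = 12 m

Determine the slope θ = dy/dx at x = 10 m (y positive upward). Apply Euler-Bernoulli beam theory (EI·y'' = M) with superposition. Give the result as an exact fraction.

θ(10) = 67/7500 rad

Load 1 — applied couple M₀=19 kN·m at a=40/3 m (b=L-a=20/3):
  θ_1 = (R_Ax²/2 - M_Ax)/EI  [x≤a] with R_A=19/15, M_A=19/3 = ((19/15)·10²/2 - (19/3)·10)/2000 = 0 rad
Load 2 — point force P=9 kN at a=20/3 m (b=L-a=40/3):
  θ_2 = Pa²(L-x)(2bL-(3b+a)(L-x))/(2L³EI)  [x>a] = 9·(20/3)²·(20-10)·(2·(40/3)·20-(3·(40/3)+(20/3))·(20-10))/(2·20³·2000) = 1/120 rad
Load 3 — applied couple M₀=3 kN·m at a=12 m (b=L-a=8):
  θ_3 = (R_Ax²/2 - M_Ax)/EI  [x≤a] with R_A=27/125, M_A=24/25 = ((27/125)·10²/2 - (24/25)·10)/2000 = 3/5000 rad
Superposition: θ = Σ θ_i = 67/7500 rad ≈ 0.008933 rad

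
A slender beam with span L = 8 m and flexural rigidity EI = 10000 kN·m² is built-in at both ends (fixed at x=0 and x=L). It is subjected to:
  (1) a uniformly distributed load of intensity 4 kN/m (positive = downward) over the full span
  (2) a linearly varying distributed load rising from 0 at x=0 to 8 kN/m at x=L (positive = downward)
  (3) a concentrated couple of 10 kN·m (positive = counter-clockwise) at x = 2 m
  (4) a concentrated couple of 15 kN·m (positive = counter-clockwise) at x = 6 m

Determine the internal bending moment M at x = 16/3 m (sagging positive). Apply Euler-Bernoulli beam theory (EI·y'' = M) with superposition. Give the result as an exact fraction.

M(16/3) = 141899/6480 kN·m

Load 1 — uniform load w=4 kN/m over full span:
  M_1 = wLx/2 - wL²/12 - wx²/2 = 4·8·(16/3)/2 - 4·8²/12 - 4·(16/3)²/2 = 64/9 kN·m
Load 2 — triangular load w₀=8 kN/m (0→w₀ over full span):
  M_2 = 3w₀Lx/20 - w₀L²/30 - w₀x³/(6L) = 3·8·8·(16/3)/20 - 8·8²/30 - 8·(16/3)³/(6·8) = 3584/405 kN·m
Load 3 — applied couple M₀=10 kN·m at a=2 m (b=L-a=6):
  M_3 = R_Ax - M_A - M₀  [x>a] with R_A=45/32, M_A=-15/8 = (45/32)·(16/3) - (-15/8) - 10 = -5/8 kN·m
Load 4 — applied couple M₀=15 kN·m at a=6 m (b=L-a=2):
  M_4 = R_Ax - M_A  [x≤a] with R_A=135/64, M_A=75/16 = (135/64)·(16/3) - (75/16) = 105/16 kN·m
Superposition: M = Σ M_i = 141899/6480 kN·m ≈ 21.897994 kN·m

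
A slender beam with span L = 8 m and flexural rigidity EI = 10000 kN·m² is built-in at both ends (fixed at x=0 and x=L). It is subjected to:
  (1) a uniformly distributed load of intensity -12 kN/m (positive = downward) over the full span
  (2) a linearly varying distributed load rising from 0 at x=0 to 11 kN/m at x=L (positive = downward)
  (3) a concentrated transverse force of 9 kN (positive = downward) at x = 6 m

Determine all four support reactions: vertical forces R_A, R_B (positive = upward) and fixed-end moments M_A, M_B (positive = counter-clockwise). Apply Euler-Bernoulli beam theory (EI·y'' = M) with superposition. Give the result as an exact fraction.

R_A = -5343/160 kN, M_A = -4459/120 kN·m, R_B = -1537/160 kN, M_B = 747/40 kN·m

Load 1 — uniform load w=-12 kN/m over full span:
  R_A = wL/2 = (-12)·8/2 = -48 kN
  M_A = wL²/12 = (-12)·8²/12 = -64 kN·m
  R_B = wL/2 = (-12)·8/2 = -48 kN
  M_B = -wL²/12 = -(-12)·8²/12 = 64 kN·m
Load 2 — triangular load w₀=11 kN/m (0→w₀ over full span):
  R_A = 3w₀L/20 = 3·11·8/20 = 66/5 kN
  M_A = w₀L²/30 = 11·8²/30 = 352/15 kN·m
  R_B = 7w₀L/20 = 7·11·8/20 = 154/5 kN
  M_B = -w₀L²/20 = -11·8²/20 = -176/5 kN·m
Load 3 — point force P=9 kN at a=6 m (b=L-a=2):
  R_A = Pb²(3a+b)/L³ = 9·2²·(3·6+2)/8³ = 45/32 kN
  M_A = Pab²/L² = 9·6·2²/8² = 27/8 kN·m
  R_B = Pa²(a+3b)/L³ = 9·6²·(6+3·2)/8³ = 243/32 kN
  M_B = -Pa²b/L² = -9·6²·2/8² = -81/8 kN·m
Superposition: R_A = -5343/160 kN, M_A = -4459/120 kN·m, R_B = -1537/160 kN, M_B = 747/40 kN·m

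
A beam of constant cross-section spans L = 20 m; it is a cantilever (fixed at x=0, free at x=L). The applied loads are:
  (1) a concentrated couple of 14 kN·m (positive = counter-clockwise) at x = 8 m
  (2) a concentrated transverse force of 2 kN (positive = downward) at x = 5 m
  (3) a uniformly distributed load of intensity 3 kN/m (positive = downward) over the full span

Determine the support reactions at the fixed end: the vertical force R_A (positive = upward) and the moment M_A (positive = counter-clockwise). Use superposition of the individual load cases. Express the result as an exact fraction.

R_A = 62 kN, M_A = 596 kN·m

Load 1 — applied couple M₀=14 kN·m at a=8 m (b=L-a=12):
  R_A = 0 kN
  M_A = -M₀ = -14 kN·m
Load 2 — point force P=2 kN at a=5 m (b=L-a=15):
  R_A = P = 2 kN
  M_A = Pa = 2·5 = 10 kN·m
Load 3 — uniform load w=3 kN/m over full span:
  R_A = wL = 3·20 = 60 kN
  M_A = wL²/2 = 3·20²/2 = 600 kN·m
Superposition: R_A = 62 kN, M_A = 596 kN·m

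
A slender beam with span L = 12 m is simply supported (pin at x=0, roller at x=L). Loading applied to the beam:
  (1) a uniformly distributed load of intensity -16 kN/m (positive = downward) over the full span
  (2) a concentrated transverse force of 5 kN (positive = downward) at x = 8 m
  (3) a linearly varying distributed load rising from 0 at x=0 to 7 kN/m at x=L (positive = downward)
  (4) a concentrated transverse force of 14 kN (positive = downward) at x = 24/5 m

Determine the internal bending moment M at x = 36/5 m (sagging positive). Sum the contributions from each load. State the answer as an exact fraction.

M(36/5) = -21636/125 kN·m

Load 1 — uniform load w=-16 kN/m over full span:
  M_1 = wx(L-x)/2 = (-16)·(36/5)·(12-(36/5))/2 = -6912/25 kN·m
Load 2 — point force P=5 kN at a=8 m (b=L-a=4):
  M_2 = Pbx/L  [x≤a] = 5·4·(36/5)/12 = 12 kN·m
Load 3 — triangular load w₀=7 kN/m (0→w₀ over full span):
  M_3 = w₀Lx/6 - w₀x³/(6L) = 7·12·(36/5)/6 - 7·(36/5)³/(6·12) = 8064/125 kN·m
Load 4 — point force P=14 kN at a=24/5 m (b=L-a=36/5):
  M_4 = Pa(L-x)/L  [x>a] = 14·(24/5)·(12-(36/5))/12 = 672/25 kN·m
Superposition: M = Σ M_i = -21636/125 kN·m ≈ -173.088000 kN·m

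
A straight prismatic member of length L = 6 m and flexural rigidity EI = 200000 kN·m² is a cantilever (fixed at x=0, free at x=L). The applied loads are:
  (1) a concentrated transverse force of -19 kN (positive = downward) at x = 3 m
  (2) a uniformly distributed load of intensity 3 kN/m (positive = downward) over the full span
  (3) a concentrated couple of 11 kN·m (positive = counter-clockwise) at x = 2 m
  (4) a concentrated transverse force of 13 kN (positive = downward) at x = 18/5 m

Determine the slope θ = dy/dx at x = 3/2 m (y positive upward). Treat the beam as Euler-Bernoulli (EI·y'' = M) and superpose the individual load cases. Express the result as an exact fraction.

θ(3/2) = -2991/16000000 rad

Load 1 — point force P=-19 kN at a=3 m (b=L-a=3):
  θ_1 = -Px(2a-x)/(2EI)  [x≤a] = -(-19)·(3/2)·(2·3-(3/2))/(2·200000) = 513/1600000 rad
Load 2 — uniform load w=3 kN/m over full span:
  θ_2 = -wx(x²-3Lx+3L²)/(6EI) = -3·(3/2)·((3/2)²-3·6·(3/2)+3·6²)/(6·200000) = -999/3200000 rad
Load 3 — applied couple M₀=11 kN·m at a=2 m (b=L-a=4):
  θ_3 = M₀x/EI  [x≤a] = 11·(3/2)/200000 = 33/400000 rad
Load 4 — point force P=13 kN at a=18/5 m (b=L-a=12/5):
  θ_4 = -Px(2a-x)/(2EI)  [x≤a] = -13·(3/2)·(2·(18/5)-(3/2))/(2·200000) = -2223/8000000 rad
Superposition: θ = Σ θ_i = -2991/16000000 rad ≈ -0.000187 rad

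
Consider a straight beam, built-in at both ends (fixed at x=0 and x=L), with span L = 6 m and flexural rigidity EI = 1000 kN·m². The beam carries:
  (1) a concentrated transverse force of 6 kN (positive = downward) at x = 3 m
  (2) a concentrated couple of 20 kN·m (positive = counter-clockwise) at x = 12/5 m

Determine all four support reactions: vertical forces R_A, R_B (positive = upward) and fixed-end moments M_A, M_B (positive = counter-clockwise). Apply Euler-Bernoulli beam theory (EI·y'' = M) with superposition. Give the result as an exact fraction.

Load 1 — point force P=6 kN at a=3 m (b=L-a=3):
  R_A = Pb²(3a+b)/L³ = 6·3²·(3·3+3)/6³ = 3 kN
  M_A = Pab²/L² = 6·3·3²/6² = 9/2 kN·m
  R_B = Pa²(a+3b)/L³ = 6·3²·(3+3·3)/6³ = 3 kN
  M_B = -Pa²b/L² = -6·3²·3/6² = -9/2 kN·m
Load 2 — applied couple M₀=20 kN·m at a=12/5 m (b=L-a=18/5):
  R_A = 6M₀ab/L³ = 6·20·(12/5)·(18/5)/6³ = 24/5 kN
  M_A = M₀b(2a-b)/L² = 20·(18/5)·(2·(12/5)-(18/5))/6² = 12/5 kN·m
  R_B = -6M₀ab/L³ = -6·20·(12/5)·(18/5)/6³ = -24/5 kN
  M_B = M₀a(2b-a)/L² = 20·(12/5)·(2·(18/5)-(12/5))/6² = 32/5 kN·m
Superposition: R_A = 39/5 kN, M_A = 69/10 kN·m, R_B = -9/5 kN, M_B = 19/10 kN·m

R_A = 39/5 kN, M_A = 69/10 kN·m, R_B = -9/5 kN, M_B = 19/10 kN·m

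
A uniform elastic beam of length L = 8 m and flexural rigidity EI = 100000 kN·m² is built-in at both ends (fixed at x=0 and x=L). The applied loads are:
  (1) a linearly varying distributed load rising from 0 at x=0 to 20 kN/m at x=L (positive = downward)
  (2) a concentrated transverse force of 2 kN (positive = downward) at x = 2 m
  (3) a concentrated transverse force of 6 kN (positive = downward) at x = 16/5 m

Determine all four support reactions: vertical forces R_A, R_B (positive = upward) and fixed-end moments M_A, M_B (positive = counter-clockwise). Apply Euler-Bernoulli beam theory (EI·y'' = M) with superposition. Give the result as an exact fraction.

R_A = 59151/2000 kN, M_A = 77743/1500 kN·m, R_B = 116849/2000 kN, M_B = -34679/500 kN·m

Load 1 — triangular load w₀=20 kN/m (0→w₀ over full span):
  R_A = 3w₀L/20 = 3·20·8/20 = 24 kN
  M_A = w₀L²/30 = 20·8²/30 = 128/3 kN·m
  R_B = 7w₀L/20 = 7·20·8/20 = 56 kN
  M_B = -w₀L²/20 = -20·8²/20 = -64 kN·m
Load 2 — point force P=2 kN at a=2 m (b=L-a=6):
  R_A = Pb²(3a+b)/L³ = 2·6²·(3·2+6)/8³ = 27/16 kN
  M_A = Pab²/L² = 2·2·6²/8² = 9/4 kN·m
  R_B = Pa²(a+3b)/L³ = 2·2²·(2+3·6)/8³ = 5/16 kN
  M_B = -Pa²b/L² = -2·2²·6/8² = -3/4 kN·m
Load 3 — point force P=6 kN at a=16/5 m (b=L-a=24/5):
  R_A = Pb²(3a+b)/L³ = 6·(24/5)²·(3·(16/5)+(24/5))/8³ = 486/125 kN
  M_A = Pab²/L² = 6·(16/5)·(24/5)²/8² = 864/125 kN·m
  R_B = Pa²(a+3b)/L³ = 6·(16/5)²·((16/5)+3·(24/5))/8³ = 264/125 kN
  M_B = -Pa²b/L² = -6·(16/5)²·(24/5)/8² = -576/125 kN·m
Superposition: R_A = 59151/2000 kN, M_A = 77743/1500 kN·m, R_B = 116849/2000 kN, M_B = -34679/500 kN·m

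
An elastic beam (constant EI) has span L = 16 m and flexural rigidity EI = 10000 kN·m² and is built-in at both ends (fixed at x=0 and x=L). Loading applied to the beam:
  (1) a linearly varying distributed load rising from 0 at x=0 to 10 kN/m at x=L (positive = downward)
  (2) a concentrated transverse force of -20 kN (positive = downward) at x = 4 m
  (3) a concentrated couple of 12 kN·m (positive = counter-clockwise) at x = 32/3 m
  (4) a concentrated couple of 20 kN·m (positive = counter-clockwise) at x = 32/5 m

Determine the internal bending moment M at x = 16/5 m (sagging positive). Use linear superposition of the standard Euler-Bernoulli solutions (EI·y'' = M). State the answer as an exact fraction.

M(16/5) = -1379/75 kN·m

Load 1 — triangular load w₀=10 kN/m (0→w₀ over full span):
  M_1 = 3w₀Lx/20 - w₀L²/30 - w₀x³/(6L) = 3·10·16·(16/5)/20 - 10·16²/30 - 10·(16/5)³/(6·16) = -896/75 kN·m
Load 2 — point force P=-20 kN at a=4 m (b=L-a=12):
  M_2 = Pb²(3a+b)x/L³ - Pab²/L²  [x≤a] = (-20)·12²·(3·4+12)·(16/5)/16³ - (-20)·4·12²/16² = -9 kN·m
Load 3 — applied couple M₀=12 kN·m at a=32/3 m (b=L-a=16/3):
  M_3 = R_Ax - M_A  [x≤a] with R_A=1, M_A=4 = 1·(16/5) - 4 = -4/5 kN·m
Load 4 — applied couple M₀=20 kN·m at a=32/5 m (b=L-a=48/5):
  M_4 = R_Ax - M_A  [x≤a] with R_A=9/5, M_A=12/5 = (9/5)·(16/5) - (12/5) = 84/25 kN·m
Superposition: M = Σ M_i = -1379/75 kN·m ≈ -18.386667 kN·m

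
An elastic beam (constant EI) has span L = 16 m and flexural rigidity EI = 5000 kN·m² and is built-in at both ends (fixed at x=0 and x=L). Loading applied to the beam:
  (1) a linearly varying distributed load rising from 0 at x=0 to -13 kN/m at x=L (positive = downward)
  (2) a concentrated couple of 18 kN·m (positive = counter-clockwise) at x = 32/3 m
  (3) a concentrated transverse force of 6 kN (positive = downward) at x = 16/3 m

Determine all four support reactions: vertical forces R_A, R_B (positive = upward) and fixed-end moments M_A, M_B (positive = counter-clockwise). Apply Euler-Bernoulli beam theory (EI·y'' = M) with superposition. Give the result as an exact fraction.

Load 1 — triangular load w₀=-13 kN/m (0→w₀ over full span):
  R_A = 3w₀L/20 = 3·(-13)·16/20 = -156/5 kN
  M_A = w₀L²/30 = (-13)·16²/30 = -1664/15 kN·m
  R_B = 7w₀L/20 = 7·(-13)·16/20 = -364/5 kN
  M_B = -w₀L²/20 = -(-13)·16²/20 = 832/5 kN·m
Load 2 — applied couple M₀=18 kN·m at a=32/3 m (b=L-a=16/3):
  R_A = 6M₀ab/L³ = 6·18·(32/3)·(16/3)/16³ = 3/2 kN
  M_A = M₀b(2a-b)/L² = 18·(16/3)·(2·(32/3)-(16/3))/16² = 6 kN·m
  R_B = -6M₀ab/L³ = -6·18·(32/3)·(16/3)/16³ = -3/2 kN
  M_B = M₀a(2b-a)/L² = 18·(32/3)·(2·(16/3)-(32/3))/16² = 0 kN·m
Load 3 — point force P=6 kN at a=16/3 m (b=L-a=32/3):
  R_A = Pb²(3a+b)/L³ = 6·(32/3)²·(3·(16/3)+(32/3))/16³ = 40/9 kN
  M_A = Pab²/L² = 6·(16/3)·(32/3)²/16² = 128/9 kN·m
  R_B = Pa²(a+3b)/L³ = 6·(16/3)²·((16/3)+3·(32/3))/16³ = 14/9 kN
  M_B = -Pa²b/L² = -6·(16/3)²·(32/3)/16² = -64/9 kN·m
Superposition: R_A = -2273/90 kN, M_A = -4082/45 kN·m, R_B = -6547/90 kN, M_B = 7168/45 kN·m

R_A = -2273/90 kN, M_A = -4082/45 kN·m, R_B = -6547/90 kN, M_B = 7168/45 kN·m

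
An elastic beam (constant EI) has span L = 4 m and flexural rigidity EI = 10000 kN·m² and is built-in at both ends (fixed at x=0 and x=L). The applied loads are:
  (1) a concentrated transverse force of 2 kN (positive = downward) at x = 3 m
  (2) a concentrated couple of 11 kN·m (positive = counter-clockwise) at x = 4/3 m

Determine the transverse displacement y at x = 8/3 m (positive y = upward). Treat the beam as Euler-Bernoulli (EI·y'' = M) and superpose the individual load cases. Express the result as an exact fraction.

Load 1 — point force P=2 kN at a=3 m (b=L-a=1):
  y_1 = -Pb²x²(3aL-(3a+b)x)/(6L³EI)  [x≤a] = -2·1²·(8/3)²·(3·3·4-(3·3+1)·(8/3))/(6·4³·10000) = -7/202500 m
Load 2 — applied couple M₀=11 kN·m at a=4/3 m (b=L-a=8/3):
  y_2 = (R_Ax³/6 - M_Ax²/2 - M₀(x-a)²/2)/EI  [x>a] with R_A=11/3, M_A=0 = ((11/3)·(8/3)³/6 - 0·(8/3)²/2 - 11·((8/3)-(4/3))²/2)/10000 = 11/60750 m
Superposition: y = Σ y_i = 89/607500 m ≈ 0.000147 m

y(8/3) = 89/607500 m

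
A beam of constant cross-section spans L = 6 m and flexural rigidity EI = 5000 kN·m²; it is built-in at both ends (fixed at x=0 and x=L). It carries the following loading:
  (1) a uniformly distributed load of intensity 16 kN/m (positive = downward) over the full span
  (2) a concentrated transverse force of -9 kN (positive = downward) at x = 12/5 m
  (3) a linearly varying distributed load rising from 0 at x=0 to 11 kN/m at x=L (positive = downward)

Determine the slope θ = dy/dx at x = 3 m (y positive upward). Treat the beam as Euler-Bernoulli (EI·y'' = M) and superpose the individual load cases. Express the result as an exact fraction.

Load 1 — uniform load w=16 kN/m over full span:
  θ_1 = -wx(L-x)(L-2x)/(12EI) = -16·3·(6-3)·(6-2·3)/(12·5000) = 0 rad
Load 2 — point force P=-9 kN at a=12/5 m (b=L-a=18/5):
  θ_2 = Pa²(L-x)(2bL-(3b+a)(L-x))/(2L³EI)  [x>a] = (-9)·(12/5)²·(6-3)·(2·(18/5)·6-(3·(18/5)+(12/5))·(6-3))/(2·6³·5000) = -81/312500 rad
Load 3 — triangular load w₀=11 kN/m (0→w₀ over full span):
  θ_3 = -w₀(2x(L-x)(L-2x)(x+2L)+x²(L-x)²)/(120LEI) = -11·(2·3·(6-3)·(6-2·3)·(3+2·6)+3²·(6-3)²)/(120·6·5000) = -99/400000 rad
Superposition: θ = Σ θ_i = -5067/10000000 rad ≈ -0.000507 rad

θ(3) = -5067/10000000 rad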